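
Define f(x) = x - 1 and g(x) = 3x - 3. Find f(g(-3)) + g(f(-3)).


f(g(-3)) = -13
g(f(-3)) = -15
Sum = -28

-28


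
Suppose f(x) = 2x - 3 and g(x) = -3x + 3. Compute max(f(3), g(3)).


f(3) = 3
g(3) = -6
max = 3

3


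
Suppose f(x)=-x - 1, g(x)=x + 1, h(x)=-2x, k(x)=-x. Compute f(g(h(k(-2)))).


k(-2) = 2
h(2) = -4
g(-4) = -3
f(-3) = 2

2


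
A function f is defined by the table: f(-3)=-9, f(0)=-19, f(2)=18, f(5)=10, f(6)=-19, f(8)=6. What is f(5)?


Reading from the table at x = 5

10


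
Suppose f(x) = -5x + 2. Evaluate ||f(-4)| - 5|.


17


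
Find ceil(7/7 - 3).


7/7 = 1
1 - 3 = -2
ceil(-2) = -2

-2


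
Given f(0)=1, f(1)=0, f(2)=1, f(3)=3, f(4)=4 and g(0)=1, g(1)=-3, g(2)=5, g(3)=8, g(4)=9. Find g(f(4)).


9


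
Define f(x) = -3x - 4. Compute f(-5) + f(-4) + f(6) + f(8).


f(-5) = 11
f(-4) = 8
f(6) = -22
f(8) = -28
Sum = -31

-31


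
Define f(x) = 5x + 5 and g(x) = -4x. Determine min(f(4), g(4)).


f(4) = 25
g(4) = -16
min = -16

-16


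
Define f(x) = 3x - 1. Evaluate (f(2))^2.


f(2) = 5
(5)^2 = 25

25


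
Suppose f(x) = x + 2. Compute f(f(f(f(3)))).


f(3) = 5
f(5) = 7
f(7) = 9
f(9) = 11

11


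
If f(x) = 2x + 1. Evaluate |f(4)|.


f(4) = 9
|9| = 9

9


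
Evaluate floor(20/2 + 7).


17


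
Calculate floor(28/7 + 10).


28/7 = 4
4 + 10 = 14
floor(14) = 14

14


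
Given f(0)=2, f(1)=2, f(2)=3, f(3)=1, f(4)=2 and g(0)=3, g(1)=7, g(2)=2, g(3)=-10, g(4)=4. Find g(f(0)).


f(0) = 2
g(2) = 2

2


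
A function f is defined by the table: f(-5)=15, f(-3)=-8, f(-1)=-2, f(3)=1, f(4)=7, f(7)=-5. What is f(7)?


Reading from the table at x = 7

-5


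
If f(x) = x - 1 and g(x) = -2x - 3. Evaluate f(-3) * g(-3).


-12


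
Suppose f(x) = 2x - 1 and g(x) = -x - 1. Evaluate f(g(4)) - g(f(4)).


-3


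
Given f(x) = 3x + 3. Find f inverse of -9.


-4


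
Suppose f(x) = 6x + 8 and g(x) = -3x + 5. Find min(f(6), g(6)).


f(6) = 44
g(6) = -13
min = -13

-13


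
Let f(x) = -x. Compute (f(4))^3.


f(4) = -4
(-4)^3 = -64

-64


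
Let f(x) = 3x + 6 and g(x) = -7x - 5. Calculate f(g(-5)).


g(-5) = 30
f(30) = 96

96


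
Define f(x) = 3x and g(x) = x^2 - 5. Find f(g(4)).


g(4) = 11
f(11) = 33

33


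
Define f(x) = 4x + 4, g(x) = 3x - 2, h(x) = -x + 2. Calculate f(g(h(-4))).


h(-4) = 6
g(6) = 16
f(16) = 68

68


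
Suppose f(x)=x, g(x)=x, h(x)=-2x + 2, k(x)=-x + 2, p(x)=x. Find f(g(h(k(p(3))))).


p(3) = 3
k(3) = -1
h(-1) = 4
g(4) = 4
f(4) = 4

4


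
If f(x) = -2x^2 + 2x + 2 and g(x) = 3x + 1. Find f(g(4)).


g(4) = 13
f(13) = (-2)*(13)^2 + 2*(13) + 2 = -310

-310


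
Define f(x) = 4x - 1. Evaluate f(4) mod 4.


f(4) = 15
15 mod 4 = 3

3


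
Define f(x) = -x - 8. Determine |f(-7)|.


f(-7) = -1
|-1| = 1

1


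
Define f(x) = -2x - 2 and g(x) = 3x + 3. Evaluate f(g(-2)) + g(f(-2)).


f(g(-2)) = 4
g(f(-2)) = 9
Sum = 13

13


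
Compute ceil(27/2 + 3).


17


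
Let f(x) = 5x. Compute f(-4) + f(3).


-5


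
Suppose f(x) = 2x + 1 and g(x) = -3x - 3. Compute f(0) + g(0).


f(0) = 1
g(0) = -3
Sum = -2

-2


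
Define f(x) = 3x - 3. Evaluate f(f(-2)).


f(-2) = -9
f(-9) = -30

-30


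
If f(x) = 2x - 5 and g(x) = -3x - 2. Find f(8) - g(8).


f(8) = 11
g(8) = -26
Difference = 37

37


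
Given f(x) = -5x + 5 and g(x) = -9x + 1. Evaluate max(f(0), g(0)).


5


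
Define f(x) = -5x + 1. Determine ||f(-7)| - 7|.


f(-7) = 36
|36| = 36
|36 - 7| = 29

29


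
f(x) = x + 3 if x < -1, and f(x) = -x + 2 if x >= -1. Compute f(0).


2


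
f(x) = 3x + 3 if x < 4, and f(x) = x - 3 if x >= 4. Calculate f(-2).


-2 satisfies x < 4
f(-2) = -3

-3


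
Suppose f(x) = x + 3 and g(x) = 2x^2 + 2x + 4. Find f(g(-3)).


g(-3) = 16
f(16) = 19

19


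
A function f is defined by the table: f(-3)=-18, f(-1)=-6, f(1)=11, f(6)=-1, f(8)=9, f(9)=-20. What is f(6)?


Reading from the table at x = 6

-1


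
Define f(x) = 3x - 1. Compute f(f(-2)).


f(-2) = -7
f(-7) = -22

-22


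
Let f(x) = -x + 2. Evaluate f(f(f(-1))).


f(-1) = 3
f(3) = -1
f(-1) = 3

3


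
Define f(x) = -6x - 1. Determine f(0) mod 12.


f(0) = -1
-1 mod 12 = 11

11


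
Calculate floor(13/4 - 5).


13/4 = 3.25
3.25 - 5 = -1.75
floor(-1.75) = -2

-2


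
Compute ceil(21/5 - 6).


21/5 = 4.2
4.2 - 6 = -1.8
ceil(-1.8) = -1

-1


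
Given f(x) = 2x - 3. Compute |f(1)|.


f(1) = -1
|-1| = 1

1


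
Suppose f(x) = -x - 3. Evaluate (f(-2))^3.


f(-2) = -1
(-1)^3 = -1

-1


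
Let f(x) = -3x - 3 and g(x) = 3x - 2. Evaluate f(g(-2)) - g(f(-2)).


f(g(-2)) = 21
g(f(-2)) = 7
Difference = 14

14


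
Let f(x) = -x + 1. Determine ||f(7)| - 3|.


f(7) = -6
|-6| = 6
|6 - 3| = 3

3


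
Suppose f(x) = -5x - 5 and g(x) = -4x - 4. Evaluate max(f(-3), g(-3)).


10


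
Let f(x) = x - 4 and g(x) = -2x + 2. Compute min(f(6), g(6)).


-10


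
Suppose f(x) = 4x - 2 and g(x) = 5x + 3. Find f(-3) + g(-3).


f(-3) = -14
g(-3) = -12
Sum = -26

-26


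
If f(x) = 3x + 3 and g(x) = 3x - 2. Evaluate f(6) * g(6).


f(6) = 21
g(6) = 16
Product = 336

336


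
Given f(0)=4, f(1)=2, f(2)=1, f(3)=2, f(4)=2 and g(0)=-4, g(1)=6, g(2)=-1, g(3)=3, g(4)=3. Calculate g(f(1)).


f(1) = 2
g(2) = -1

-1


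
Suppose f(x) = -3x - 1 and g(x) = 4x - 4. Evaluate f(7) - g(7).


f(7) = -22
g(7) = 24
Difference = -46

-46


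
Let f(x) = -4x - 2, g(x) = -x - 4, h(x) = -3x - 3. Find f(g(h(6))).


h(6) = -21
g(-21) = 17
f(17) = -70

-70


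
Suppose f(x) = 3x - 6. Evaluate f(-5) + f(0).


f(-5) = -21
f(0) = -6
Sum = -27

-27


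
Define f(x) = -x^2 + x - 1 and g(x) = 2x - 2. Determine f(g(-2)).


g(-2) = -6
f(-6) = (-1)*(-6)^2 + 1*(-6) - 1 = -43

-43


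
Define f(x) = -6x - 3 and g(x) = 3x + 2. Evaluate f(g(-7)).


g(-7) = -19
f(-19) = 111

111


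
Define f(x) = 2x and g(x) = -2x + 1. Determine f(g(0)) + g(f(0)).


3


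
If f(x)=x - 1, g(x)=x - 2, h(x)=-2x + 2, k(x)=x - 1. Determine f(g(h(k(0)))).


1


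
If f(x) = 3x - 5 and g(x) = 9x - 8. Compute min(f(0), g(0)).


f(0) = -5
g(0) = -8
min = -8

-8


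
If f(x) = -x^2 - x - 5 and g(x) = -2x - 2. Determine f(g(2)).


g(2) = -6
f(-6) = (-1)*(-6)^2 - 1*(-6) - 5 = -35

-35


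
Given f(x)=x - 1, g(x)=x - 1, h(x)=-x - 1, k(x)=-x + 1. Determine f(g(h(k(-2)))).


k(-2) = 3
h(3) = -4
g(-4) = -5
f(-5) = -6

-6


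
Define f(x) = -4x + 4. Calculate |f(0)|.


f(0) = 4
|4| = 4

4


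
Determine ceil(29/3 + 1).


29/3 = 9.6667
9.6667 + 1 = 10.6667
ceil(10.6667) = 11

11


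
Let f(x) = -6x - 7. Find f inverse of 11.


Solve -6x - 7 = 11
x = (11 + 7) / (-6) = -3

-3


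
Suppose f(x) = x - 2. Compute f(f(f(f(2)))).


f(2) = 0
f(0) = -2
f(-2) = -4
f(-4) = -6

-6


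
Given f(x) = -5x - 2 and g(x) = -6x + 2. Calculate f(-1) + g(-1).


11


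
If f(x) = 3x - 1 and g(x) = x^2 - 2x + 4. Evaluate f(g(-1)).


g(-1) = 7
f(7) = 20

20


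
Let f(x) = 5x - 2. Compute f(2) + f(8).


f(2) = 8
f(8) = 38
Sum = 46

46


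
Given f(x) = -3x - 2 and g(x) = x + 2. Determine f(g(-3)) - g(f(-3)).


f(g(-3)) = 1
g(f(-3)) = 9
Difference = -8

-8


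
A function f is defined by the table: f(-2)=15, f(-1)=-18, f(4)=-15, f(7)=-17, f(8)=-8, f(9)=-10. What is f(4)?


Reading from the table at x = 4

-15


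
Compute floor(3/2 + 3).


3/2 = 1.5
1.5 + 3 = 4.5
floor(4.5) = 4

4


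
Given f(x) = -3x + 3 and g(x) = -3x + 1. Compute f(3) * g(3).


f(3) = -6
g(3) = -8
Product = 48

48


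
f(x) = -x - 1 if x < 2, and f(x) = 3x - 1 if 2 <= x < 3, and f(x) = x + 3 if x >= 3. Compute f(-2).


-2 satisfies x < 2
f(-2) = 1

1


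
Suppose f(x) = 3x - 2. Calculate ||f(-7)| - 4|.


f(-7) = -23
|-23| = 23
|23 - 4| = 19

19


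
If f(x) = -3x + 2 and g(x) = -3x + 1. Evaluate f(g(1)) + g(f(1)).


f(g(1)) = 8
g(f(1)) = 4
Sum = 12

12


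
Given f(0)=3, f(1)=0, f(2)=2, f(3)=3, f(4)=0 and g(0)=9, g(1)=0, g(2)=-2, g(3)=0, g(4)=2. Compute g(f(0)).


f(0) = 3
g(3) = 0

0


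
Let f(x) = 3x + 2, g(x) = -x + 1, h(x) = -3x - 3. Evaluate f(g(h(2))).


h(2) = -9
g(-9) = 10
f(10) = 32

32


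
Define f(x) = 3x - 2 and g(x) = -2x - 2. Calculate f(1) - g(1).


f(1) = 1
g(1) = -4
Difference = 5

5


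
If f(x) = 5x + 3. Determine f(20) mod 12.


f(20) = 103
103 mod 12 = 7

7


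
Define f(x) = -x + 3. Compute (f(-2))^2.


f(-2) = 5
(5)^2 = 25

25


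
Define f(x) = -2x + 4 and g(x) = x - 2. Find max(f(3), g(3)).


f(3) = -2
g(3) = 1
max = 1

1


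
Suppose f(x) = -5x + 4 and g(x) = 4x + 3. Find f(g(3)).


-71


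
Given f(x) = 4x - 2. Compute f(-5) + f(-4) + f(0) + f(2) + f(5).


f(-5) = -22
f(-4) = -18
f(0) = -2
f(2) = 6
f(5) = 18
Sum = -18

-18


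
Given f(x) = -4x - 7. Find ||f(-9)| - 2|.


f(-9) = 29
|29| = 29
|29 - 2| = 27

27


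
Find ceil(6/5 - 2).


6/5 = 1.2
1.2 - 2 = -0.8
ceil(-0.8) = 0

0


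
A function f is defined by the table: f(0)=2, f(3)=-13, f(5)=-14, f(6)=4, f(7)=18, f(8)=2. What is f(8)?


2


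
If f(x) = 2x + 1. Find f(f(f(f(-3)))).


f(-3) = -5
f(-5) = -9
f(-9) = -17
f(-17) = -33

-33


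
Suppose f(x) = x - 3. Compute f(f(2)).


-4


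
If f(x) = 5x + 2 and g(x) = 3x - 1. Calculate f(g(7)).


g(7) = 20
f(20) = 102

102


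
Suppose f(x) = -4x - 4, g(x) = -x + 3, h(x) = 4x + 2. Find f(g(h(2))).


h(2) = 10
g(10) = -7
f(-7) = 24

24


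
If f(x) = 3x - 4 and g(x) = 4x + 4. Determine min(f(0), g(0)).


f(0) = -4
g(0) = 4
min = -4

-4


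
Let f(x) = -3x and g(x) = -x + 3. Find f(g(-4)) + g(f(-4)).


f(g(-4)) = -21
g(f(-4)) = -9
Sum = -30

-30


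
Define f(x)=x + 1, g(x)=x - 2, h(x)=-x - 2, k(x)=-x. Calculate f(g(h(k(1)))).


k(1) = -1
h(-1) = -1
g(-1) = -3
f(-3) = -2

-2


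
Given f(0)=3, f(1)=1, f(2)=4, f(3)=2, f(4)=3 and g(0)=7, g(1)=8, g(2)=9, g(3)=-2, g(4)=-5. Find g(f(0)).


f(0) = 3
g(3) = -2

-2


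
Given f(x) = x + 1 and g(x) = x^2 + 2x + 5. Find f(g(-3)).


g(-3) = 8
f(8) = 9

9


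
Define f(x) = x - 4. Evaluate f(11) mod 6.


f(11) = 7
7 mod 6 = 1

1


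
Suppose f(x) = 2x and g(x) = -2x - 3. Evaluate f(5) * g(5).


f(5) = 10
g(5) = -13
Product = -130

-130


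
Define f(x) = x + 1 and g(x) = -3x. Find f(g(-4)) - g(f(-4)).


f(g(-4)) = 13
g(f(-4)) = 9
Difference = 4

4


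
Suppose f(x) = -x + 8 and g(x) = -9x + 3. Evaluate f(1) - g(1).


f(1) = 7
g(1) = -6
Difference = 13

13


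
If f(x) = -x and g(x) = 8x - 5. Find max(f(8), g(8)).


f(8) = -8
g(8) = 59
max = 59

59


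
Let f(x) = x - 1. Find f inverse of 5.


Solve x - 1 = 5
x = (5 + 1) / 1 = 6

6


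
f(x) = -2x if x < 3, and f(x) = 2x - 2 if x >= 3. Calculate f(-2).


-2 satisfies x < 3
f(-2) = 4

4


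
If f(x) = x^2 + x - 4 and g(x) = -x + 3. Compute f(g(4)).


g(4) = -1
f(-1) = 1*(-1)^2 + 1*(-1) - 4 = -4

-4


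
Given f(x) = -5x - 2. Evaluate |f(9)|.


f(9) = -47
|-47| = 47

47


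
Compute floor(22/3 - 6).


22/3 = 7.3333
7.3333 - 6 = 1.3333
floor(1.3333) = 1

1


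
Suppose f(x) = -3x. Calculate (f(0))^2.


f(0) = 0
(0)^2 = 0

0


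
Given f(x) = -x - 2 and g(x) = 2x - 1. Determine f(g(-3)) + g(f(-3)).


6


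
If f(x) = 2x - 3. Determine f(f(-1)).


-13


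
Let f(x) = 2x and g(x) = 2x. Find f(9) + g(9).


f(9) = 18
g(9) = 18
Sum = 36

36


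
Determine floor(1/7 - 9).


1/7 = 0.1429
0.1429 - 9 = -8.8571
floor(-8.8571) = -9

-9


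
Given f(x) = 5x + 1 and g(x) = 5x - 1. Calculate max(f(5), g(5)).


f(5) = 26
g(5) = 24
max = 26

26


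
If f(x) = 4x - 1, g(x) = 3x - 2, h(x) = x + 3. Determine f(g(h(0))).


h(0) = 3
g(3) = 7
f(7) = 27

27


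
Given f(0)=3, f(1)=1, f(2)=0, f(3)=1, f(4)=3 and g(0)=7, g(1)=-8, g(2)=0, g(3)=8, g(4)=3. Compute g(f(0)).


f(0) = 3
g(3) = 8

8


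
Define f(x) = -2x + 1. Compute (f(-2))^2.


f(-2) = 5
(5)^2 = 25

25


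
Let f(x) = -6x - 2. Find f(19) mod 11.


5


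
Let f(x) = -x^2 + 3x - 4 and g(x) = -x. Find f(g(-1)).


g(-1) = 1
f(1) = (-1)*(1)^2 + 3*(1) - 4 = -2

-2


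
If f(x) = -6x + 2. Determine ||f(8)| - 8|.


f(8) = -46
|-46| = 46
|46 - 8| = 38

38


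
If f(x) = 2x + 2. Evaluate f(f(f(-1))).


f(-1) = 0
f(0) = 2
f(2) = 6

6


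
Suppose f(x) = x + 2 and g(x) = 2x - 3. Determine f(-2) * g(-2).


0


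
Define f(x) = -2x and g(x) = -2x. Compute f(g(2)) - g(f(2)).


f(g(2)) = 8
g(f(2)) = 8
Difference = 0

0


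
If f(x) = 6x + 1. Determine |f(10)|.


f(10) = 61
|61| = 61

61


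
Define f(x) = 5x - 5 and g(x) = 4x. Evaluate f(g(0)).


g(0) = 0
f(0) = -5

-5


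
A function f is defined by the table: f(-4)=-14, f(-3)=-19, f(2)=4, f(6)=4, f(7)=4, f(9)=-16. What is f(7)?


Reading from the table at x = 7

4


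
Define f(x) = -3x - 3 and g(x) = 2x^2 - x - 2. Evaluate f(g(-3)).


-60


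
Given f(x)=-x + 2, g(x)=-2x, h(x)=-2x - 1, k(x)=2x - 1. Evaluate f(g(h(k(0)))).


k(0) = -1
h(-1) = 1
g(1) = -2
f(-2) = 4

4


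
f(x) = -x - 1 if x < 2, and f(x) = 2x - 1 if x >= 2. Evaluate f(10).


10 satisfies x >= 2
f(10) = 19

19


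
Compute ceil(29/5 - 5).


1


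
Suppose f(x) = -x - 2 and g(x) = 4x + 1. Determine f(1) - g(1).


f(1) = -3
g(1) = 5
Difference = -8

-8


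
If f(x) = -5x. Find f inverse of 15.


Solve -5x = 15
x = (15) / (-5) = -3

-3


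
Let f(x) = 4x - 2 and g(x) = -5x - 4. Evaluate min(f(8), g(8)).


f(8) = 30
g(8) = -44
min = -44

-44


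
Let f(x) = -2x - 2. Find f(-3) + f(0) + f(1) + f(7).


f(-3) = 4
f(0) = -2
f(1) = -4
f(7) = -16
Sum = -18

-18


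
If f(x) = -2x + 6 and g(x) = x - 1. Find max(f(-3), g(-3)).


12


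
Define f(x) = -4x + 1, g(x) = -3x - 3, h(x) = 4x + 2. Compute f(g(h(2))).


h(2) = 10
g(10) = -33
f(-33) = 133

133


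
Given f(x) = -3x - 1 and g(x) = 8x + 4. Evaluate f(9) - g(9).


-104


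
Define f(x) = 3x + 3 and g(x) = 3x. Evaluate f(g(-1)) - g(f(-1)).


f(g(-1)) = -6
g(f(-1)) = 0
Difference = -6

-6


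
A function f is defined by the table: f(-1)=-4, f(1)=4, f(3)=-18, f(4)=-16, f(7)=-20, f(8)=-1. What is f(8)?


Reading from the table at x = 8

-1


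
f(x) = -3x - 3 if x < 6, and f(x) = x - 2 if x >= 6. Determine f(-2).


3


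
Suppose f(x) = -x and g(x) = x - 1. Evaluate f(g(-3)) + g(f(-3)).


f(g(-3)) = 4
g(f(-3)) = 2
Sum = 6

6


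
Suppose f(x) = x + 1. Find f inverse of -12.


Solve x + 1 = -12
x = (-12 - 1) / 1 = -13

-13


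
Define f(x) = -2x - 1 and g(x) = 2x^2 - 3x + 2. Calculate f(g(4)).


g(4) = 22
f(22) = -45

-45


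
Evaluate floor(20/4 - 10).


20/4 = 5
5 - 10 = -5
floor(-5) = -5

-5


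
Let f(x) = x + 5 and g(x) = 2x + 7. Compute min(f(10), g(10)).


f(10) = 15
g(10) = 27
min = 15

15


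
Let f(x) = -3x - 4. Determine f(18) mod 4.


f(18) = -58
-58 mod 4 = 2

2


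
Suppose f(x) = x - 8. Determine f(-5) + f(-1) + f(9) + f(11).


f(-5) = -13
f(-1) = -9
f(9) = 1
f(11) = 3
Sum = -18

-18


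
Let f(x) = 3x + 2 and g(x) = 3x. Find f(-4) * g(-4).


f(-4) = -10
g(-4) = -12
Product = 120

120


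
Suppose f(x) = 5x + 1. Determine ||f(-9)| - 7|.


37


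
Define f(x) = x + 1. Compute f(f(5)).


f(5) = 6
f(6) = 7

7


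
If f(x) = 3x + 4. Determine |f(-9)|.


f(-9) = -23
|-23| = 23

23


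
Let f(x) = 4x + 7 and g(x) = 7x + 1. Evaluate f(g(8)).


g(8) = 57
f(57) = 235

235


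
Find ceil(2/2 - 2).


-1


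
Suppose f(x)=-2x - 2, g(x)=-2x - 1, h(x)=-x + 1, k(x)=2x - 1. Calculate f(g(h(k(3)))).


k(3) = 5
h(5) = -4
g(-4) = 7
f(7) = -16

-16


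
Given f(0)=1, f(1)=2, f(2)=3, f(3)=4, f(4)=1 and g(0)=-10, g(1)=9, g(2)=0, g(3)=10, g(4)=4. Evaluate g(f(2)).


10


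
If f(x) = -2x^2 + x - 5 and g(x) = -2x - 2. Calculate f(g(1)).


-41


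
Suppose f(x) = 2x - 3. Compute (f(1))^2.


f(1) = -1
(-1)^2 = 1

1


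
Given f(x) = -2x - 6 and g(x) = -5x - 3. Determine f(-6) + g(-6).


f(-6) = 6
g(-6) = 27
Sum = 33

33


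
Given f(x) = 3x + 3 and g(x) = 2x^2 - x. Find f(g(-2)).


g(-2) = 10
f(10) = 33

33


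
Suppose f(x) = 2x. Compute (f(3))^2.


f(3) = 6
(6)^2 = 36

36


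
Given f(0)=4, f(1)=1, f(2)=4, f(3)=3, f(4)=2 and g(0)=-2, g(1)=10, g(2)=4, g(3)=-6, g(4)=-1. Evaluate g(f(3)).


f(3) = 3
g(3) = -6

-6


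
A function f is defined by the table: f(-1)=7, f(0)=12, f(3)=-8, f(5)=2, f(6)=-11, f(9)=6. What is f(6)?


-11


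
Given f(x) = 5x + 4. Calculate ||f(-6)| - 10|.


f(-6) = -26
|-26| = 26
|26 - 10| = 16

16


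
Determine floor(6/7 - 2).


6/7 = 0.8571
0.8571 - 2 = -1.1429
floor(-1.1429) = -2

-2


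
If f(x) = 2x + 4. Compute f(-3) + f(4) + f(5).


24


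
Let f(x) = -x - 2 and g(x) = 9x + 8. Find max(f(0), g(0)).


f(0) = -2
g(0) = 8
max = 8

8


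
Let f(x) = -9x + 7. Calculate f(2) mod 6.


f(2) = -11
-11 mod 6 = 1

1


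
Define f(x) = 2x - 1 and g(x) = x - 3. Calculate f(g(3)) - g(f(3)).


-3


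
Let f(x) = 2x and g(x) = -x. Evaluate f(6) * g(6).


f(6) = 12
g(6) = -6
Product = -72

-72


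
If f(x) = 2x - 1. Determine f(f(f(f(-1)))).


f(-1) = -3
f(-3) = -7
f(-7) = -15
f(-15) = -31

-31


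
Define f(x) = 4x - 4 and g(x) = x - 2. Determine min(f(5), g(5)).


3


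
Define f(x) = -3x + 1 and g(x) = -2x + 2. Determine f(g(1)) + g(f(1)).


f(g(1)) = 1
g(f(1)) = 6
Sum = 7

7


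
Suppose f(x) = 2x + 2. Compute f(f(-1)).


2


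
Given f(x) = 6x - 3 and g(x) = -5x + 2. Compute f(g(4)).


g(4) = -18
f(-18) = -111

-111


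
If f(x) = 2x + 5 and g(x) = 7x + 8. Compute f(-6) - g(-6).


f(-6) = -7
g(-6) = -34
Difference = 27

27


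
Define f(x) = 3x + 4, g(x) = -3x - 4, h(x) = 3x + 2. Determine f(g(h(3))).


-107


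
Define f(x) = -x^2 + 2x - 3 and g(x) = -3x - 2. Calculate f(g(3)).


g(3) = -11
f(-11) = (-1)*(-11)^2 + 2*(-11) - 3 = -146

-146


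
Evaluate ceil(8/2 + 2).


8/2 = 4
4 + 2 = 6
ceil(6) = 6

6


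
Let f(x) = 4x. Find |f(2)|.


f(2) = 8
|8| = 8

8


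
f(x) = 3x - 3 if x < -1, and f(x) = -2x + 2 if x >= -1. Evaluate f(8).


8 satisfies x >= -1
f(8) = -14

-14


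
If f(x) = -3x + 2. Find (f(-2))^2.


64


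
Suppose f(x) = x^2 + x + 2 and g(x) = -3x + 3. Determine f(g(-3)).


158


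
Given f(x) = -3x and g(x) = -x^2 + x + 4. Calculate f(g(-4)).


g(-4) = -16
f(-16) = 48

48


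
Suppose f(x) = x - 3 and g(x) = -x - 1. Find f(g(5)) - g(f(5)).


f(g(5)) = -9
g(f(5)) = -3
Difference = -6

-6


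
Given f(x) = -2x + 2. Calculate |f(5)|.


f(5) = -8
|-8| = 8

8


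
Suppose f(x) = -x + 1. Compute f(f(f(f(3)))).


3


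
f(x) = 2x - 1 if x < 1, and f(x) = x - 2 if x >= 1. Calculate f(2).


2 satisfies x >= 1
f(2) = 0

0


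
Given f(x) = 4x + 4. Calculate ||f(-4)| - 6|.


6


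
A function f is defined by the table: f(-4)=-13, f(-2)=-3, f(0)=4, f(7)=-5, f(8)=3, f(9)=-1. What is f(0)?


Reading from the table at x = 0

4


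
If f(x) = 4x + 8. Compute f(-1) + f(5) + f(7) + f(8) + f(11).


f(-1) = 4
f(5) = 28
f(7) = 36
f(8) = 40
f(11) = 52
Sum = 160

160


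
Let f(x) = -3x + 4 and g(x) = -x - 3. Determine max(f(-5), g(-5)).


f(-5) = 19
g(-5) = 2
max = 19

19


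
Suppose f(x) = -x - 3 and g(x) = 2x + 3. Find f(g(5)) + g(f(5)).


f(g(5)) = -16
g(f(5)) = -13
Sum = -29

-29


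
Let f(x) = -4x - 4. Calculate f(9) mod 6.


f(9) = -40
-40 mod 6 = 2

2


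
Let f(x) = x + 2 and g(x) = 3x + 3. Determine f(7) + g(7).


f(7) = 9
g(7) = 24
Sum = 33

33


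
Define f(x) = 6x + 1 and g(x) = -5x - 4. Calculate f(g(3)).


g(3) = -19
f(-19) = -113

-113


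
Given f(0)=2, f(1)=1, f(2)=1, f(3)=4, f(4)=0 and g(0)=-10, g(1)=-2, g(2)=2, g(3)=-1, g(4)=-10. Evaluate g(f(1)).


f(1) = 1
g(1) = -2

-2


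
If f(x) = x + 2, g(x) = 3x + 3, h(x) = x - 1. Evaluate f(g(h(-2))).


h(-2) = -3
g(-3) = -6
f(-6) = -4

-4


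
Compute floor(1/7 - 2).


1/7 = 0.1429
0.1429 - 2 = -1.8571
floor(-1.8571) = -2

-2


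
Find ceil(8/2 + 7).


8/2 = 4
4 + 7 = 11
ceil(11) = 11

11


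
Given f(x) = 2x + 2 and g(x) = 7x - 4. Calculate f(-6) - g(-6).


36


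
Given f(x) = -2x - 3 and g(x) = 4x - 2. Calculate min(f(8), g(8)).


-19


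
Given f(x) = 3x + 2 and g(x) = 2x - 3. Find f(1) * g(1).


f(1) = 5
g(1) = -1
Product = -5

-5


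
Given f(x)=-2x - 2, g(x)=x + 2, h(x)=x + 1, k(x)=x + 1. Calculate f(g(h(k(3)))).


k(3) = 4
h(4) = 5
g(5) = 7
f(7) = -16

-16


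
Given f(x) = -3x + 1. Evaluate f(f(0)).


f(0) = 1
f(1) = -2

-2


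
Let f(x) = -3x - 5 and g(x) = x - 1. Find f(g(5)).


g(5) = 4
f(4) = -17

-17


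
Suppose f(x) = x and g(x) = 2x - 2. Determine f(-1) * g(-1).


f(-1) = -1
g(-1) = -4
Product = 4

4


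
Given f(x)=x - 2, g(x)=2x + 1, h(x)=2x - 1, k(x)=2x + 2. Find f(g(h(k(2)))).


k(2) = 6
h(6) = 11
g(11) = 23
f(23) = 21

21


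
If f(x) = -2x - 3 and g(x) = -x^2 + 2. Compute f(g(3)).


g(3) = -7
f(-7) = 11

11


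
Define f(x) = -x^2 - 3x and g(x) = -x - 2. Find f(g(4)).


g(4) = -6
f(-6) = (-1)*(-6)^2 - 3*(-6) = -18

-18


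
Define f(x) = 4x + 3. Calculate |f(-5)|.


f(-5) = -17
|-17| = 17

17


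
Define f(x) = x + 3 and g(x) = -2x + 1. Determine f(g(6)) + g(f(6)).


f(g(6)) = -8
g(f(6)) = -17
Sum = -25

-25


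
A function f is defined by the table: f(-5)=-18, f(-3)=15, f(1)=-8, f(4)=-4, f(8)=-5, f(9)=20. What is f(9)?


Reading from the table at x = 9

20


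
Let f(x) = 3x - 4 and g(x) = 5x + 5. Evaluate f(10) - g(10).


f(10) = 26
g(10) = 55
Difference = -29

-29


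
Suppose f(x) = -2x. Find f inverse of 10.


Solve -2x = 10
x = (10) / (-2) = -5

-5


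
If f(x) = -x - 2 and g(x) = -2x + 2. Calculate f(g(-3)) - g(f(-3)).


f(g(-3)) = -10
g(f(-3)) = 0
Difference = -10

-10


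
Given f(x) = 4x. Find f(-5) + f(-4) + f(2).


f(-5) = -20
f(-4) = -16
f(2) = 8
Sum = -28

-28


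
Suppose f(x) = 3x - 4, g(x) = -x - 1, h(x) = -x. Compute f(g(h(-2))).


-13


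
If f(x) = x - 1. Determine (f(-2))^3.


f(-2) = -3
(-3)^3 = -27

-27


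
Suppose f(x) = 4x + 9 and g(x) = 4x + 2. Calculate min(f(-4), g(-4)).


-14


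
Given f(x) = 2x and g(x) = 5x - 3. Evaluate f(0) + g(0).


f(0) = 0
g(0) = -3
Sum = -3

-3


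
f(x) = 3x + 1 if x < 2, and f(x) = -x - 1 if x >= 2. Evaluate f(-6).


-17


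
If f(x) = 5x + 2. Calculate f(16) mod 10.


f(16) = 82
82 mod 10 = 2

2


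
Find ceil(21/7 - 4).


-1


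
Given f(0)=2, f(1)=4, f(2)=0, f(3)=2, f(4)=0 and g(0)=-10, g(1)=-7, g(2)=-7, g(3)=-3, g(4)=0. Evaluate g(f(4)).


f(4) = 0
g(0) = -10

-10


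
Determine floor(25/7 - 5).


25/7 = 3.5714
3.5714 - 5 = -1.4286
floor(-1.4286) = -2

-2


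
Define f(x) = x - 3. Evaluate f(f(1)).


f(1) = -2
f(-2) = -5

-5


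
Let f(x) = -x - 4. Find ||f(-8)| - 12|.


f(-8) = 4
|4| = 4
|4 - 12| = 8

8


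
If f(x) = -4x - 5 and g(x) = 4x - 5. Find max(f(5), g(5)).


f(5) = -25
g(5) = 15
max = 15

15


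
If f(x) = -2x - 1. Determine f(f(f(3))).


f(3) = -7
f(-7) = 13
f(13) = -27

-27


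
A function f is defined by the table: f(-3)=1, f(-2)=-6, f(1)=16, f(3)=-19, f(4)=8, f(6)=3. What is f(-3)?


Reading from the table at x = -3

1


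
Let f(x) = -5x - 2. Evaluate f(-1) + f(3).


-14


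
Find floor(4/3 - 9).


4/3 = 1.3333
1.3333 - 9 = -7.6667
floor(-7.6667) = -8

-8


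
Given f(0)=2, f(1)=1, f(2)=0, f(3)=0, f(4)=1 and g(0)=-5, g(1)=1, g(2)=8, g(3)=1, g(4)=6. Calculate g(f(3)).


f(3) = 0
g(0) = -5

-5


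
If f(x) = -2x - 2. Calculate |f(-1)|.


f(-1) = 0
|0| = 0

0


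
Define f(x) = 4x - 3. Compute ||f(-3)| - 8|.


f(-3) = -15
|-15| = 15
|15 - 8| = 7

7


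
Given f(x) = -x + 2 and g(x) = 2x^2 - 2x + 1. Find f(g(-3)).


g(-3) = 25
f(25) = -23

-23


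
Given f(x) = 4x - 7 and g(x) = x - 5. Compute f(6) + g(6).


f(6) = 17
g(6) = 1
Sum = 18

18


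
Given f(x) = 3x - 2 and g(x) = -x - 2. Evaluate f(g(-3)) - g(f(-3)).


f(g(-3)) = 1
g(f(-3)) = 9
Difference = -8

-8


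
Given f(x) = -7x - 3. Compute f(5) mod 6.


4


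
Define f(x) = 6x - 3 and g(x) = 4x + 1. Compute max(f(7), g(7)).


39


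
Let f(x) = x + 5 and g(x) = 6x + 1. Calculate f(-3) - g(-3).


19


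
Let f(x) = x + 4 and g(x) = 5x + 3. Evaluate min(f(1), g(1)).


f(1) = 5
g(1) = 8
min = 5

5


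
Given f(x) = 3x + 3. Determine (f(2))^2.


f(2) = 9
(9)^2 = 81

81


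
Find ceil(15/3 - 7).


15/3 = 5
5 - 7 = -2
ceil(-2) = -2

-2


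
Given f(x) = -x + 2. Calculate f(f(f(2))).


f(2) = 0
f(0) = 2
f(2) = 0

0


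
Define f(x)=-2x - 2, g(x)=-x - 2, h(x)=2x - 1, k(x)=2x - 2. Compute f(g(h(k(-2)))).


k(-2) = -6
h(-6) = -13
g(-13) = 11
f(11) = -24

-24


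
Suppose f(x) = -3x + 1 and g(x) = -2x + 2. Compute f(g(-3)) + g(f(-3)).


f(g(-3)) = -23
g(f(-3)) = -18
Sum = -41

-41


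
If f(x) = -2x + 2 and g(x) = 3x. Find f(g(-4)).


26


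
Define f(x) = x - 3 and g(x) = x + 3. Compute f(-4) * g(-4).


f(-4) = -7
g(-4) = -1
Product = 7

7


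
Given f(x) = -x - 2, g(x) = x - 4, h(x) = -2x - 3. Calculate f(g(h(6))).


h(6) = -15
g(-15) = -19
f(-19) = 17

17


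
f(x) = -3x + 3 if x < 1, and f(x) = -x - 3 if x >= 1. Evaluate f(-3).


-3 satisfies x < 1
f(-3) = 12

12


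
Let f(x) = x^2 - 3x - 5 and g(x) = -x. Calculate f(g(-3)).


g(-3) = 3
f(3) = 1*(3)^2 - 3*(3) - 5 = -5

-5


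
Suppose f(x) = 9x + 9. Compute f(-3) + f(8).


f(-3) = -18
f(8) = 81
Sum = 63

63


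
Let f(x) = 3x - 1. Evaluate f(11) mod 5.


f(11) = 32
32 mod 5 = 2

2


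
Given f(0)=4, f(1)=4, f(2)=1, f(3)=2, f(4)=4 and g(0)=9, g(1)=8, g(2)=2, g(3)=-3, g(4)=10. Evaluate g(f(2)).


f(2) = 1
g(1) = 8

8


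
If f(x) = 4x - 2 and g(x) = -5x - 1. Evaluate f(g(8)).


-166


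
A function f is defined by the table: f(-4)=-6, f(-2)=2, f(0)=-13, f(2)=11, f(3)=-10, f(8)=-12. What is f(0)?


Reading from the table at x = 0

-13


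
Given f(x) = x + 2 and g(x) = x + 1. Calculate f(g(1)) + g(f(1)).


f(g(1)) = 4
g(f(1)) = 4
Sum = 8

8


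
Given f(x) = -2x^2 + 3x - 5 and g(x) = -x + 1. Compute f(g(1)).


g(1) = 0
f(0) = (-2)*(0)^2 + 3*(0) - 5 = -5

-5


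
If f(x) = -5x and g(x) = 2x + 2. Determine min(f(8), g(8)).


f(8) = -40
g(8) = 18
min = -40

-40


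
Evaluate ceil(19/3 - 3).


19/3 = 6.3333
6.3333 - 3 = 3.3333
ceil(3.3333) = 4

4


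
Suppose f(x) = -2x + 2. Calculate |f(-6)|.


f(-6) = 14
|14| = 14

14


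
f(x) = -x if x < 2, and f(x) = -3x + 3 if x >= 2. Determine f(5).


5 satisfies x >= 2
f(5) = -12

-12


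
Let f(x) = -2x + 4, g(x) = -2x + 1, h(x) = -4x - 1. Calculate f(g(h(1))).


h(1) = -5
g(-5) = 11
f(11) = -18

-18


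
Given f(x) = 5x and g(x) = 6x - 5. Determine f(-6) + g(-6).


-71


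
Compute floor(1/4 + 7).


1/4 = 0.25
0.25 + 7 = 7.25
floor(7.25) = 7

7


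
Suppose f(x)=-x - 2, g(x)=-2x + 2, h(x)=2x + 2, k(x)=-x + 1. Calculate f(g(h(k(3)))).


k(3) = -2
h(-2) = -2
g(-2) = 6
f(6) = -8

-8


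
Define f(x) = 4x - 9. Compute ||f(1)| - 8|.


f(1) = -5
|-5| = 5
|5 - 8| = 3

3


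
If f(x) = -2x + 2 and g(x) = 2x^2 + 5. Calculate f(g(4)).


-72


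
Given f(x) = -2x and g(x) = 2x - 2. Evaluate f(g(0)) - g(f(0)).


6


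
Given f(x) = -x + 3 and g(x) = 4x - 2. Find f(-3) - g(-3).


f(-3) = 6
g(-3) = -14
Difference = 20

20


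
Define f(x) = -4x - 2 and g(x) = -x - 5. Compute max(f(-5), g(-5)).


f(-5) = 18
g(-5) = 0
max = 18

18


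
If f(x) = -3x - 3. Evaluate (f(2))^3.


-729


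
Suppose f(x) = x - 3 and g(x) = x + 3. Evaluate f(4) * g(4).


f(4) = 1
g(4) = 7
Product = 7

7


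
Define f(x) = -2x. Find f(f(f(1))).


-8


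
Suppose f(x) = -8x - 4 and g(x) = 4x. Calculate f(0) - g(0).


f(0) = -4
g(0) = 0
Difference = -4

-4


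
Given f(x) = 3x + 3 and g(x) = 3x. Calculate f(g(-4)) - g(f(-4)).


f(g(-4)) = -33
g(f(-4)) = -27
Difference = -6

-6


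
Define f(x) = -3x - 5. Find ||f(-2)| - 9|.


f(-2) = 1
|1| = 1
|1 - 9| = 8

8


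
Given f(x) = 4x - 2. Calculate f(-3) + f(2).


f(-3) = -14
f(2) = 6
Sum = -8

-8


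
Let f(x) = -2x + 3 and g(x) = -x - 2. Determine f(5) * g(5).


f(5) = -7
g(5) = -7
Product = 49

49


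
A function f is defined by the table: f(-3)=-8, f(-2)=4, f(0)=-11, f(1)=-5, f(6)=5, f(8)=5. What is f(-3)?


-8


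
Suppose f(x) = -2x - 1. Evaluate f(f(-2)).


-7


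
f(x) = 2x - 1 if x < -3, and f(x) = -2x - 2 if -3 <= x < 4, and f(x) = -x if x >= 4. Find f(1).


1 satisfies -3 <= x < 4
f(1) = -4

-4


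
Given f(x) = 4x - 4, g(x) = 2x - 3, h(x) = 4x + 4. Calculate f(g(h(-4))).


h(-4) = -12
g(-12) = -27
f(-27) = -112

-112


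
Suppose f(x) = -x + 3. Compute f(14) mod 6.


f(14) = -11
-11 mod 6 = 1

1


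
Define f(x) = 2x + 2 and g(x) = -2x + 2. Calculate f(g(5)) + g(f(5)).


f(g(5)) = -14
g(f(5)) = -22
Sum = -36

-36


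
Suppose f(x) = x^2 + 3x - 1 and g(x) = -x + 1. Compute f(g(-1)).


g(-1) = 2
f(2) = 1*(2)^2 + 3*(2) - 1 = 9

9


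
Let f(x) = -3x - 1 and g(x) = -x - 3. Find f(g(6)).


g(6) = -9
f(-9) = 26

26


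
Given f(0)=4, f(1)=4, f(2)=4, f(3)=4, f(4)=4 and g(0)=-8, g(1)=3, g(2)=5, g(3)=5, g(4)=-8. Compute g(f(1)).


f(1) = 4
g(4) = -8

-8


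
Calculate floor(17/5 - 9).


17/5 = 3.4
3.4 - 9 = -5.6
floor(-5.6) = -6

-6


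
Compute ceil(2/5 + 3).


4


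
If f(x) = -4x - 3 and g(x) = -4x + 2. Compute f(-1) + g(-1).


f(-1) = 1
g(-1) = 6
Sum = 7

7


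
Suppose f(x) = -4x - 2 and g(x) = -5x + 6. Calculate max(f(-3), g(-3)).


f(-3) = 10
g(-3) = 21
max = 21

21


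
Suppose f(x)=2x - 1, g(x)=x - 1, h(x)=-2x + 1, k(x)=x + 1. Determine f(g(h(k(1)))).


k(1) = 2
h(2) = -3
g(-3) = -4
f(-4) = -9

-9


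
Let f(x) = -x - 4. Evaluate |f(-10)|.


f(-10) = 6
|6| = 6

6


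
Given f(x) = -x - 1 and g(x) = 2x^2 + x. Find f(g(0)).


g(0) = 0
f(0) = -1

-1


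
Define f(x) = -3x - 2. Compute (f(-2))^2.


f(-2) = 4
(4)^2 = 16

16


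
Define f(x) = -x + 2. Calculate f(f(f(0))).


f(0) = 2
f(2) = 0
f(0) = 2

2


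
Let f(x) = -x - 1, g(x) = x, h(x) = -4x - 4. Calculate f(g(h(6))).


h(6) = -28
g(-28) = -28
f(-28) = 27

27


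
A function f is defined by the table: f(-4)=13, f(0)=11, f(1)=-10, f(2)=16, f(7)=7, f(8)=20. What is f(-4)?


Reading from the table at x = -4

13


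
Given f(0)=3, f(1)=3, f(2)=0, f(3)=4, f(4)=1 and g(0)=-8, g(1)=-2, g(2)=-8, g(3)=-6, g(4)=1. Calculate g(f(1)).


f(1) = 3
g(3) = -6

-6


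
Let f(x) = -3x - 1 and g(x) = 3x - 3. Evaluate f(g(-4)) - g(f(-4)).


f(g(-4)) = 44
g(f(-4)) = 30
Difference = 14

14


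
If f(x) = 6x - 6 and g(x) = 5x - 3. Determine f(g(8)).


g(8) = 37
f(37) = 216

216


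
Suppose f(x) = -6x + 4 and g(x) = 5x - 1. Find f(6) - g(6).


f(6) = -32
g(6) = 29
Difference = -61

-61


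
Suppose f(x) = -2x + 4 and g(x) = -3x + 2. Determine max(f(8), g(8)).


f(8) = -12
g(8) = -22
max = -12

-12


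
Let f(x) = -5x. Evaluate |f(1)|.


f(1) = -5
|-5| = 5

5


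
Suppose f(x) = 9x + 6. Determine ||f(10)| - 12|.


f(10) = 96
|96| = 96
|96 - 12| = 84

84


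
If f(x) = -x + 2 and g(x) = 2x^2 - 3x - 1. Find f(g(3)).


g(3) = 8
f(8) = -6

-6


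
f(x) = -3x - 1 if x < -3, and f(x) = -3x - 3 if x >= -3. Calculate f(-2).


-2 satisfies x >= -3
f(-2) = 3

3


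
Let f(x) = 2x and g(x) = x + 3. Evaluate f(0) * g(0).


f(0) = 0
g(0) = 3
Product = 0

0


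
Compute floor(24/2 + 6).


18


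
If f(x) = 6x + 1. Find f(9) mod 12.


f(9) = 55
55 mod 12 = 7

7


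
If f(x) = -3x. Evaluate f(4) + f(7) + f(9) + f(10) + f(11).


f(4) = -12
f(7) = -21
f(9) = -27
f(10) = -30
f(11) = -33
Sum = -123

-123


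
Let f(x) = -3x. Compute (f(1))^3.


f(1) = -3
(-3)^3 = -27

-27


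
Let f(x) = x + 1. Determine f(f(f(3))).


6


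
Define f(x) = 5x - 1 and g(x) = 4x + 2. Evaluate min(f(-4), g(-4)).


f(-4) = -21
g(-4) = -14
min = -21

-21


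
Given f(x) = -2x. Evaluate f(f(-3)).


f(-3) = 6
f(6) = -12

-12


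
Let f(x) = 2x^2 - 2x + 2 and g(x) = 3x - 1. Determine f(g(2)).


g(2) = 5
f(5) = 2*(5)^2 - 2*(5) + 2 = 42

42


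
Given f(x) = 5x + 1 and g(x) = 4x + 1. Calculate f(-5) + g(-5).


f(-5) = -24
g(-5) = -19
Sum = -43

-43


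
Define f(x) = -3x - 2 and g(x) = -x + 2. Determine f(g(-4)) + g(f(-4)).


f(g(-4)) = -20
g(f(-4)) = -8
Sum = -28

-28


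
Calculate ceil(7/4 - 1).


1


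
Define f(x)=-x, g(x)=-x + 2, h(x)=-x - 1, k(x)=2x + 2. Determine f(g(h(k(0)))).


k(0) = 2
h(2) = -3
g(-3) = 5
f(5) = -5

-5


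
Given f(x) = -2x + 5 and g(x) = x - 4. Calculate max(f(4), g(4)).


f(4) = -3
g(4) = 0
max = 0

0


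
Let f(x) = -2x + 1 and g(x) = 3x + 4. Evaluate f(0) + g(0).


f(0) = 1
g(0) = 4
Sum = 5

5


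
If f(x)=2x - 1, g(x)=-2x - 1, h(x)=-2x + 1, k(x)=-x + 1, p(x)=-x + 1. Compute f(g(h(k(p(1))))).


p(1) = 0
k(0) = 1
h(1) = -1
g(-1) = 1
f(1) = 1

1


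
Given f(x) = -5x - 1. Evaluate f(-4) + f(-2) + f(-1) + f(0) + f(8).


-10


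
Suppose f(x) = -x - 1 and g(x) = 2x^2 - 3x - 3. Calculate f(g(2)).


0


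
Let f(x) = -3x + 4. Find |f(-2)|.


f(-2) = 10
|10| = 10

10


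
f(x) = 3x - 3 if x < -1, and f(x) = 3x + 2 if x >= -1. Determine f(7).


7 satisfies x >= -1
f(7) = 23

23


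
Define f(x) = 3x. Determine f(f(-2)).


f(-2) = -6
f(-6) = -18

-18


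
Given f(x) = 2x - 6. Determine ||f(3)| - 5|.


f(3) = 0
|0| = 0
|0 - 5| = 5

5


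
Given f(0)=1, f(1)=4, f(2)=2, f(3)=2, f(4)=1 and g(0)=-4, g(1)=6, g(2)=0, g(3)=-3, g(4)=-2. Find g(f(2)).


0


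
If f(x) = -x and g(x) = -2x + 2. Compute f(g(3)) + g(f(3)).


f(g(3)) = 4
g(f(3)) = 8
Sum = 12

12


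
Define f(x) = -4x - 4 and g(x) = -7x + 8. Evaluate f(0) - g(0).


-12


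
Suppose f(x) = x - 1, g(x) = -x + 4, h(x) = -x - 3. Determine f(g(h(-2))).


h(-2) = -1
g(-1) = 5
f(5) = 4

4


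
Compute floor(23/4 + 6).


23/4 = 5.75
5.75 + 6 = 11.75
floor(11.75) = 11

11


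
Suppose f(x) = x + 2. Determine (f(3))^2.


f(3) = 5
(5)^2 = 25

25


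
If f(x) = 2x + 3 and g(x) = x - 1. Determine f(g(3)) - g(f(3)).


f(g(3)) = 7
g(f(3)) = 8
Difference = -1

-1


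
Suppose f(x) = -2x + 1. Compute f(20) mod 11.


5


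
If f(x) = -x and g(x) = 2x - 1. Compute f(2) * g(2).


f(2) = -2
g(2) = 3
Product = -6

-6


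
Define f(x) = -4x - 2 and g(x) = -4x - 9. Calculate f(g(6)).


g(6) = -33
f(-33) = 130

130


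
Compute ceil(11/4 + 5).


11/4 = 2.75
2.75 + 5 = 7.75
ceil(7.75) = 8

8


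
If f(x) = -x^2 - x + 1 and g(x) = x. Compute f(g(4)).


g(4) = 4
f(4) = (-1)*(4)^2 - 1*(4) + 1 = -19

-19


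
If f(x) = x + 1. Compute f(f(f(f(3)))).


7


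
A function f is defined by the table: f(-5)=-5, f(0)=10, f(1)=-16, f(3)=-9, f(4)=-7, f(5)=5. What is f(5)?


Reading from the table at x = 5

5


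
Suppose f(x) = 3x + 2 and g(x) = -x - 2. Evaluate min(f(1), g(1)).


f(1) = 5
g(1) = -3
min = -3

-3


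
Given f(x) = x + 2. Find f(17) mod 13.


f(17) = 19
19 mod 13 = 6

6


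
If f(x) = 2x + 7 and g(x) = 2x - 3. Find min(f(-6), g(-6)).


-15


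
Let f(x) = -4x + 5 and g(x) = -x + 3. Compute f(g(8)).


g(8) = -5
f(-5) = 25

25


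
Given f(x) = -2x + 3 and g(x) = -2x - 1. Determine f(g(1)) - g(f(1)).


f(g(1)) = 9
g(f(1)) = -3
Difference = 12

12


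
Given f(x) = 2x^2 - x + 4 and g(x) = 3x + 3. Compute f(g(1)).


70


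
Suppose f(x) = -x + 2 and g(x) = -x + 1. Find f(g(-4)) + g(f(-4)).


f(g(-4)) = -3
g(f(-4)) = -5
Sum = -8

-8


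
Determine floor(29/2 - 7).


29/2 = 14.5
14.5 - 7 = 7.5
floor(7.5) = 7

7


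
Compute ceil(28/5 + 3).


9


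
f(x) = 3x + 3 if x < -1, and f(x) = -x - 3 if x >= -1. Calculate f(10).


10 satisfies x >= -1
f(10) = -13

-13


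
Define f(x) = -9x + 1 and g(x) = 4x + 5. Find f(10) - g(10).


f(10) = -89
g(10) = 45
Difference = -134

-134


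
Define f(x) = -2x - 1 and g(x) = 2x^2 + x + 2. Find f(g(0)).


g(0) = 2
f(2) = -5

-5


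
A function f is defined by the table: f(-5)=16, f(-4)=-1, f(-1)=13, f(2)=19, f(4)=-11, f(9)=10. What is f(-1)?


Reading from the table at x = -1

13


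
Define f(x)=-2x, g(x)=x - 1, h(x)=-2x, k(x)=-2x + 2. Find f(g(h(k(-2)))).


k(-2) = 6
h(6) = -12
g(-12) = -13
f(-13) = 26

26


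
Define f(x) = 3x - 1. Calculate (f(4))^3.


f(4) = 11
(11)^3 = 1331

1331


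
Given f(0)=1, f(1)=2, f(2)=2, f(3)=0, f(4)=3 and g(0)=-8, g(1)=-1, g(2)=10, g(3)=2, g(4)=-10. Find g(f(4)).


f(4) = 3
g(3) = 2

2


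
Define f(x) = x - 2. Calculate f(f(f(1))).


f(1) = -1
f(-1) = -3
f(-3) = -5

-5


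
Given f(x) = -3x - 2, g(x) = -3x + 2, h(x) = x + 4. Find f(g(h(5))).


h(5) = 9
g(9) = -25
f(-25) = 73

73


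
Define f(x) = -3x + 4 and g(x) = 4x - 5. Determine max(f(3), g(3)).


7


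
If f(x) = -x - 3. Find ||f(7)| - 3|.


f(7) = -10
|-10| = 10
|10 - 3| = 7

7


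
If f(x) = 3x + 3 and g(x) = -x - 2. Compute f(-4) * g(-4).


f(-4) = -9
g(-4) = 2
Product = -18

-18


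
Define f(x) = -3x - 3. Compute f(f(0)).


6


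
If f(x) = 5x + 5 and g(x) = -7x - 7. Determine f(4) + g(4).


f(4) = 25
g(4) = -35
Sum = -10

-10


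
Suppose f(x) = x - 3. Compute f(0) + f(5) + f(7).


3


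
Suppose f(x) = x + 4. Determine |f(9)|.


f(9) = 13
|13| = 13

13


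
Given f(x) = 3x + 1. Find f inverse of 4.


Solve 3x + 1 = 4
x = (4 - 1) / 3 = 1

1


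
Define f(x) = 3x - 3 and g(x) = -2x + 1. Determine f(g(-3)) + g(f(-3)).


f(g(-3)) = 18
g(f(-3)) = 25
Sum = 43

43


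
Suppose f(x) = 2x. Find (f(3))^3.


f(3) = 6
(6)^3 = 216

216


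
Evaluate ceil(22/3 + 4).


22/3 = 7.3333
7.3333 + 4 = 11.3333
ceil(11.3333) = 12

12


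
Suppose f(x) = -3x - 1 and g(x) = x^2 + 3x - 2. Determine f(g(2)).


g(2) = 8
f(8) = -25

-25


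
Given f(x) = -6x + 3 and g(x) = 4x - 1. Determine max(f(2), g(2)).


f(2) = -9
g(2) = 7
max = 7

7


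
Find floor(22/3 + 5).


22/3 = 7.3333
7.3333 + 5 = 12.3333
floor(12.3333) = 12

12


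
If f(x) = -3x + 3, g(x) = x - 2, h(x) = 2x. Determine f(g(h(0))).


h(0) = 0
g(0) = -2
f(-2) = 9

9


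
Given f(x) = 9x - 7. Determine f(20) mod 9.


f(20) = 173
173 mod 9 = 2

2


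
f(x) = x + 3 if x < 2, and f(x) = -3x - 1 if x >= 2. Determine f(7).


7 satisfies x >= 2
f(7) = -22

-22
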